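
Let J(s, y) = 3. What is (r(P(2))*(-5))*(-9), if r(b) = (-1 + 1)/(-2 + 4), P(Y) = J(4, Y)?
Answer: 0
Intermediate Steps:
P(Y) = 3
r(b) = 0 (r(b) = 0/2 = 0*(1/2) = 0)
(r(P(2))*(-5))*(-9) = (0*(-5))*(-9) = 0*(-9) = 0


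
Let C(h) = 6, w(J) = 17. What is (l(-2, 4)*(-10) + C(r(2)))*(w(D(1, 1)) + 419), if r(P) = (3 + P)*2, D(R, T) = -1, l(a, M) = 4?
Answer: -14824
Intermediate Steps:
r(P) = 6 + 2*P
(l(-2, 4)*(-10) + C(r(2)))*(w(D(1, 1)) + 419) = (4*(-10) + 6)*(17 + 419) = (-40 + 6)*436 = -34*436 = -14824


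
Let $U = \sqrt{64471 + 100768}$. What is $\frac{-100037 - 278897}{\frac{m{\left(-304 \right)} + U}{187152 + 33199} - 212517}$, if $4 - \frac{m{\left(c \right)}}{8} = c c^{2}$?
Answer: $\frac{1945664087158816737991}{1085946728291850849745} + \frac{41749242917 \sqrt{165239}}{1085946728291850849745} \approx 1.7917$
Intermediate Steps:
$m{\left(c \right)} = 32 - 8 c^{3}$ ($m{\left(c \right)} = 32 - 8 c c^{2} = 32 - 8 c^{3}$)
$U = \sqrt{165239} \approx 406.5$
$\frac{-100037 - 278897}{\frac{m{\left(-304 \right)} + U}{187152 + 33199} - 212517} = \frac{-100037 - 278897}{\frac{\left(32 - 8 \left(-304\right)^{3}\right) + \sqrt{165239}}{187152 + 33199} - 212517} = - \frac{378934}{\frac{\left(32 - -224755712\right) + \sqrt{165239}}{220351} - 212517} = - \frac{378934}{\left(\left(32 + 224755712\right) + \sqrt{165239}\right) \frac{1}{220351} - 212517} = - \frac{378934}{\left(224755744 + \sqrt{165239}\right) \frac{1}{220351} - 212517} = - \frac{378934}{\left(\frac{224755744}{220351} + \frac{\sqrt{165239}}{220351}\right) - 212517} = - \frac{378934}{- \frac{46603577723}{220351} + \frac{\sqrt{165239}}{220351}}$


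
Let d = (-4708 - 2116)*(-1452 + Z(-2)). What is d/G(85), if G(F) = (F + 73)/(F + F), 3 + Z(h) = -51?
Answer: 873540240/79 ≈ 1.1057e+7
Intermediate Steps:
Z(h) = -54 (Z(h) = -3 - 51 = -54)
G(F) = (73 + F)/(2*F) (G(F) = (73 + F)/((2*F)) = (73 + F)*(1/(2*F)) = (73 + F)/(2*F))
d = 10276944 (d = (-4708 - 2116)*(-1452 - 54) = -6824*(-1506) = 10276944)
d/G(85) = 10276944/(((½)*(73 + 85)/85)) = 10276944/(((½)*(1/85)*158)) = 10276944/(79/85) = 10276944*(85/79) = 873540240/79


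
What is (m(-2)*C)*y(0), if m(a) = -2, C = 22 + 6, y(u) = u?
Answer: 0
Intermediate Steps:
C = 28
(m(-2)*C)*y(0) = -2*28*0 = -56*0 = 0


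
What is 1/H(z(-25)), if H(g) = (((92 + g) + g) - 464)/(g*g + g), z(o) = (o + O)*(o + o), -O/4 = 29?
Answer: 753175/208 ≈ 3621.0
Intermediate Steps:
O = -116 (O = -4*29 = -116)
z(o) = 2*o*(-116 + o) (z(o) = (o - 116)*(o + o) = (-116 + o)*(2*o) = 2*o*(-116 + o))
H(g) = (-372 + 2*g)/(g + g²) (H(g) = ((92 + 2*g) - 464)/(g² + g) = (-372 + 2*g)/(g + g²))
1/H(z(-25)) = 1/(2*(-186 + 2*(-25)*(-116 - 25))/(((2*(-25)*(-116 - 25)))*(1 + 2*(-25)*(-116 - 25)))) = 1/(2*(-186 + 2*(-25)*(-141))/(((2*(-25)*(-141)))*(1 + 2*(-25)*(-141)))) = 1/(2*(-186 + 7050)/(7050*(1 + 7050))) = 1/(2*(1/7050)*6864/7051) = 1/(2*(1/7050)*(1/7051)*6864) = 1/(208/753175) = 753175/208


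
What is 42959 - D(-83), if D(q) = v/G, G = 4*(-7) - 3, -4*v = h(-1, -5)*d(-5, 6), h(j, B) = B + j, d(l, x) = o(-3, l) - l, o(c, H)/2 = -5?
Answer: 2663443/62 ≈ 42959.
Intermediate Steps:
o(c, H) = -10 (o(c, H) = 2*(-5) = -10)
d(l, x) = -10 - l
v = -15/2 (v = -(-5 - 1)*(-10 - 1*(-5))/4 = -(-3)*(-10 + 5)/2 = -(-3)*(-5)/2 = -¼*30 = -15/2 ≈ -7.5000)
G = -31 (G = -28 - 3 = -31)
D(q) = 15/62 (D(q) = -15/2/(-31) = -15/2*(-1/31) = 15/62)
42959 - D(-83) = 42959 - 1*15/62 = 42959 - 15/62 = 2663443/62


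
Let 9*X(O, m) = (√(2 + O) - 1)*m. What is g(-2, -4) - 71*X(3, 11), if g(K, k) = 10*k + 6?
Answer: 475/9 - 781*√5/9 ≈ -141.26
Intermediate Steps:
X(O, m) = m*(-1 + √(2 + O))/9 (X(O, m) = ((√(2 + O) - 1)*m)/9 = ((-1 + √(2 + O))*m)/9 = (m*(-1 + √(2 + O)))/9 = m*(-1 + √(2 + O))/9)
g(K, k) = 6 + 10*k
g(-2, -4) - 71*X(3, 11) = (6 + 10*(-4)) - 71*11*(-1 + √(2 + 3))/9 = (6 - 40) - 71*11*(-1 + √5)/9 = -34 - 71*(-11/9 + 11*√5/9) = -34 + (781/9 - 781*√5/9) = 475/9 - 781*√5/9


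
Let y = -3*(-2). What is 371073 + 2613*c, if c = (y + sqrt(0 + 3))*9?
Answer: 512175 + 23517*sqrt(3) ≈ 5.5291e+5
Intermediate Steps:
y = 6
c = 54 + 9*sqrt(3) (c = (6 + sqrt(0 + 3))*9 = (6 + sqrt(3))*9 = 54 + 9*sqrt(3) ≈ 69.589)
371073 + 2613*c = 371073 + 2613*(54 + 9*sqrt(3)) = 371073 + (141102 + 23517*sqrt(3)) = 512175 + 23517*sqrt(3)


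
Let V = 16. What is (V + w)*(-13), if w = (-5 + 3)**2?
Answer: -260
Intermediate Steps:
w = 4 (w = (-2)**2 = 4)
(V + w)*(-13) = (16 + 4)*(-13) = 20*(-13) = -260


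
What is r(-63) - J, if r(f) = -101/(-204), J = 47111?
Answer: -9610543/204 ≈ -47111.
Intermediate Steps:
r(f) = 101/204 (r(f) = -101*(-1/204) = 101/204)
r(-63) - J = 101/204 - 1*47111 = 101/204 - 47111 = -9610543/204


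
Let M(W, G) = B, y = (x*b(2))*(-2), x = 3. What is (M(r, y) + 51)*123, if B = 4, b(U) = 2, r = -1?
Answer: 6765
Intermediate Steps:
y = -12 (y = (3*2)*(-2) = 6*(-2) = -12)
M(W, G) = 4
(M(r, y) + 51)*123 = (4 + 51)*123 = 55*123 = 6765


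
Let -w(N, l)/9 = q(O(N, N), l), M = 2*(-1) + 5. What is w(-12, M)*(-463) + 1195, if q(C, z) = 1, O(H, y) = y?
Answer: 5362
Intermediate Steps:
M = 3 (M = -2 + 5 = 3)
w(N, l) = -9 (w(N, l) = -9*1 = -9)
w(-12, M)*(-463) + 1195 = -9*(-463) + 1195 = 4167 + 1195 = 5362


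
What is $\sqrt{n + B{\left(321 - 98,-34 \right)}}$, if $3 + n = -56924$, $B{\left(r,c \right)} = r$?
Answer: $8 i \sqrt{886} \approx 238.13 i$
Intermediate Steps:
$n = -56927$ ($n = -3 - 56924 = -56927$)
$\sqrt{n + B{\left(321 - 98,-34 \right)}} = \sqrt{-56927 + \left(321 - 98\right)} = \sqrt{-56927 + 223} = \sqrt{-56704} = 8 i \sqrt{886}$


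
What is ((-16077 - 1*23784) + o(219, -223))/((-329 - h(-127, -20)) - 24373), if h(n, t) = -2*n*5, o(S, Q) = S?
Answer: 19821/12986 ≈ 1.5263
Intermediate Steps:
h(n, t) = -10*n
((-16077 - 1*23784) + o(219, -223))/((-329 - h(-127, -20)) - 24373) = ((-16077 - 1*23784) + 219)/((-329 - (-10)*(-127)) - 24373) = ((-16077 - 23784) + 219)/((-329 - 1*1270) - 24373) = (-39861 + 219)/((-329 - 1270) - 24373) = -39642/(-1599 - 24373) = -39642/(-25972) = -39642*(-1/25972) = 19821/12986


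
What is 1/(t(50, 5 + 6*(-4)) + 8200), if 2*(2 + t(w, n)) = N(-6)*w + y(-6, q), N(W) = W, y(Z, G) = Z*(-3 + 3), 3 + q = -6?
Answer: 1/8048 ≈ 0.00012425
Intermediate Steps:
q = -9 (q = -3 - 6 = -9)
y(Z, G) = 0 (y(Z, G) = Z*0 = 0)
t(w, n) = -2 - 3*w (t(w, n) = -2 + (-6*w + 0)/2 = -2 + (-6*w)/2 = -2 - 3*w)
1/(t(50, 5 + 6*(-4)) + 8200) = 1/((-2 - 3*50) + 8200) = 1/((-2 - 150) + 8200) = 1/(-152 + 8200) = 1/8048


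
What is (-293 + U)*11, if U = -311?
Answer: -6644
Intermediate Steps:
(-293 + U)*11 = (-293 - 311)*11 = -604*11 = -6644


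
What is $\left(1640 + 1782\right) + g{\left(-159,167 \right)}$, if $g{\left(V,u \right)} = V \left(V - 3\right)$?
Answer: $29180$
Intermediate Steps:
$g{\left(V,u \right)} = V \left(-3 + V\right)$
$\left(1640 + 1782\right) + g{\left(-159,167 \right)} = \left(1640 + 1782\right) - 159 \left(-3 - 159\right) = 3422 - -25758 = 3422 + 25758 = 29180$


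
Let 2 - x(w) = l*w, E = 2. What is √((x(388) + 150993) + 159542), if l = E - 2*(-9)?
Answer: √302777 ≈ 550.25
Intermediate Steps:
l = 20 (l = 2 - 2*(-9) = 2 + 18 = 20)
x(w) = 2 - 20*w
√((x(388) + 150993) + 159542) = √(((2 - 20*388) + 150993) + 159542) = √(((2 - 7760) + 150993) + 159542) = √((-7758 + 150993) + 159542) = √(143235 + 159542) = √302777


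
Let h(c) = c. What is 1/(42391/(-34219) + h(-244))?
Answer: -34219/8391827 ≈ -0.0040777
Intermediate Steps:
1/(42391/(-34219) + h(-244)) = 1/(42391/(-34219) - 244) = 1/(42391*(-1/34219) - 244) = 1/(-42391/34219 - 244) = 1/(-8391827/34219) = -34219/8391827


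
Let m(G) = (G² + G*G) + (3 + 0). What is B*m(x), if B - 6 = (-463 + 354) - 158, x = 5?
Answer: -13833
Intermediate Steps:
m(G) = 3 + 2*G² (m(G) = (G² + G²) + 3 = 2*G² + 3 = 3 + 2*G²)
B = -261 (B = 6 + ((-463 + 354) - 158) = 6 + (-109 - 158) = 6 - 267 = -261)
B*m(x) = -261*(3 + 2*5²) = -261*(3 + 2*25) = -261*(3 + 50) = -261*53 = -13833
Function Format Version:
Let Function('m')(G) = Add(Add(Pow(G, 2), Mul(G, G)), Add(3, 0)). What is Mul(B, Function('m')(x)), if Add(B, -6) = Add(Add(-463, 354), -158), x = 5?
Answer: -13833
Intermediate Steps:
Function('m')(G) = Add(3, Mul(2, Pow(G, 2))) (Function('m')(G) = Add(Add(Pow(G, 2), Pow(G, 2)), 3) = Add(Mul(2, Pow(G, 2)), 3) = Add(3, Mul(2, Pow(G, 2))))
B = -261 (B = Add(6, Add(Add(-463, 354), -158)) = Add(6, Add(-109, -158)) = Add(6, -267) = -261)
Mul(B, Function('m')(x)) = Mul(-261, Add(3, Mul(2, Pow(5, 2)))) = Mul(-261, Add(3, Mul(2, 25))) = Mul(-261, Add(3, 50)) = Mul(-261, 53) = -13833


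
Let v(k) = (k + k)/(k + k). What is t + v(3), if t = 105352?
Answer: 105353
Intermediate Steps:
v(k) = 1 (v(k) = (2*k)/((2*k)) = (2*k)*(1/(2*k)) = 1)
t + v(3) = 105352 + 1 = 105353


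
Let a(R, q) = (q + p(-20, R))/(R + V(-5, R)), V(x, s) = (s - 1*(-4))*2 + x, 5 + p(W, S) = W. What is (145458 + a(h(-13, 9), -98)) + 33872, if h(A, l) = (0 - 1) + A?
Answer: 2331331/13 ≈ 1.7933e+5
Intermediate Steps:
p(W, S) = -5 + W
h(A, l) = -1 + A
V(x, s) = 8 + x + 2*s (V(x, s) = (s + 4)*2 + x = (4 + s)*2 + x = (8 + 2*s) + x = 8 + x + 2*s)
a(R, q) = (-25 + q)/(3 + 3*R) (a(R, q) = (q + (-5 - 20))/(R + (8 - 5 + 2*R)) = (q - 25)/(R + (3 + 2*R)) = (-25 + q)/(3 + 3*R))
(145458 + a(h(-13, 9), -98)) + 33872 = (145458 + (-25 - 98)/(3*(1 + (-1 - 13)))) + 33872 = (145458 + (1/3)*(-123)/(1 - 14)) + 33872 = (145458 + (1/3)*(-123)/(-13)) + 33872 = (145458 + (1/3)*(-1/13)*(-123)) + 33872 = (145458 + 41/13) + 33872 = 1890995/13 + 33872 = 2331331/13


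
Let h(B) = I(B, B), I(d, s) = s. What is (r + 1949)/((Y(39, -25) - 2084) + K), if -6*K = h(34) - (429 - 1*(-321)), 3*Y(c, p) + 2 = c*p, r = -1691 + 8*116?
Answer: -3558/6871 ≈ -0.51783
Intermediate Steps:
r = -763 (r = -1691 + 928 = -763)
Y(c, p) = -⅔ + c*p/3 (Y(c, p) = -⅔ + (c*p)/3 = -⅔ + c*p/3)
h(B) = B
K = 358/3 (K = -(34 - (429 - 1*(-321)))/6 = -(34 - (429 + 321))/6 = -(34 - 1*750)/6 = -(34 - 750)/6 = -⅙*(-716) = 358/3 ≈ 119.33)
(r + 1949)/((Y(39, -25) - 2084) + K) = (-763 + 1949)/(((-⅔ + (⅓)*39*(-25)) - 2084) + 358/3) = 1186/(((-⅔ - 325) - 2084) + 358/3) = 1186/((-977/3 - 2084) + 358/3) = 1186/(-7229/3 + 358/3) = 1186/(-6871/3) = 1186*(-3/6871) = -3558/6871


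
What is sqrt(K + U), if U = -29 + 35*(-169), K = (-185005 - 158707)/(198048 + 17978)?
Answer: 2*I*sqrt(17341517609666)/108013 ≈ 77.108*I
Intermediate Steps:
K = -171856/108013 (K = -343712/216026 = -343712*1/216026 = -171856/108013 ≈ -1.5911)
U = -5944 (U = -29 - 5915 = -5944)
sqrt(K + U) = sqrt(-171856/108013 - 5944) = sqrt(-642201128/108013) = 2*I*sqrt(17341517609666)/108013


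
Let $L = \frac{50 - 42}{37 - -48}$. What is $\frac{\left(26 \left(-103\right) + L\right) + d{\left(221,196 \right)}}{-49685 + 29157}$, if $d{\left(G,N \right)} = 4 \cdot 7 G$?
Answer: $- \frac{149179}{872440} \approx -0.17099$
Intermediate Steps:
$d{\left(G,N \right)} = 28 G$
$L = \frac{8}{85}$ ($L = \frac{8}{37 + 48} = \frac{8}{85} \approx 0.094118$)
$\frac{\left(26 \left(-103\right) + L\right) + d{\left(221,196 \right)}}{-49685 + 29157} = \frac{\left(26 \left(-103\right) + \frac{8}{85}\right) + 28 \cdot 221}{-49685 + 29157} = \frac{\left(-2678 + \frac{8}{85}\right) + 6188}{-20528} = \left(- \frac{227622}{85} + 6188\right) \left(- \frac{1}{20528}\right) = \frac{298358}{85} \left(- \frac{1}{20528}\right) = - \frac{149179}{872440}$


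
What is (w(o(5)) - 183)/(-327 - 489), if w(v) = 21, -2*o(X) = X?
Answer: 27/136 ≈ 0.19853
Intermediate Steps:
o(X) = -X/2
(w(o(5)) - 183)/(-327 - 489) = (21 - 183)/(-327 - 489) = -162/(-816) = -162*(-1/816) = 27/136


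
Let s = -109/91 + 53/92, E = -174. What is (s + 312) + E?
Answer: 1150131/8372 ≈ 137.38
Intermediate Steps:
s = -5205/8372 (s = -109*1/91 + 53*(1/92) = -109/91 + 53/92 = -5205/8372 ≈ -0.62172)
(s + 312) + E = (-5205/8372 + 312) - 174 = 2606859/8372 - 174 = 1150131/8372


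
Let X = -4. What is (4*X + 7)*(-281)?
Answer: 2529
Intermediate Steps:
(4*X + 7)*(-281) = (4*(-4) + 7)*(-281) = (-16 + 7)*(-281) = -9*(-281) = 2529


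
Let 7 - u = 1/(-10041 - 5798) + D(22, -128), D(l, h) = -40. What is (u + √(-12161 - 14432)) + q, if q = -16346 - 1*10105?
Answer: -418212955/15839 + I*√26593 ≈ -26404.0 + 163.07*I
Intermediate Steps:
u = 744434/15839 (u = 7 - (1/(-10041 - 5798) - 40) = 7 - (1/(-15839) - 40) = 7 - (-1/15839 - 40) = 7 - 1*(-633561/15839) = 7 + 633561/15839 = 744434/15839 ≈ 47.000)
q = -26451 (q = -16346 - 10105 = -26451)
(u + √(-12161 - 14432)) + q = (744434/15839 + √(-12161 - 14432)) - 26451 = (744434/15839 + √(-26593)) - 26451 = (744434/15839 + I*√26593) - 26451 = -418212955/15839 + I*√26593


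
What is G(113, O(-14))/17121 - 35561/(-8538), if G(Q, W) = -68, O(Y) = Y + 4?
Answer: 202753099/48726366 ≈ 4.1611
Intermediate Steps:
O(Y) = 4 + Y
G(113, O(-14))/17121 - 35561/(-8538) = -68/17121 - 35561/(-8538) = -68*1/17121 - 35561*(-1/8538) = -68/17121 + 35561/8538 = 202753099/48726366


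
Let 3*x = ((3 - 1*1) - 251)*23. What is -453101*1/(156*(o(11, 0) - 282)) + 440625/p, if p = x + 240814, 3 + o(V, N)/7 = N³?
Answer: 2868345709/250945812 ≈ 11.430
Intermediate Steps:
o(V, N) = -21 + 7*N³
x = -1909 (x = (((3 - 1*1) - 251)*23)/3 = (((3 - 1) - 251)*23)/3 = ((2 - 251)*23)/3 = (-249*23)/3 = (⅓)*(-5727) = -1909)
p = 238905 (p = -1909 + 240814 = 238905)
-453101*1/(156*(o(11, 0) - 282)) + 440625/p = -453101*1/(156*((-21 + 7*0³) - 282)) + 440625/238905 = -453101*1/(156*((-21 + 7*0) - 282)) + 440625*(1/238905) = -453101*1/(156*((-21 + 0) - 282)) + 29375/15927 = -453101*1/(156*(-21 - 282)) + 29375/15927 = -453101/(156*(-303)) + 29375/15927 = -453101/(-47268) + 29375/15927 = -453101*(-1/47268) + 29375/15927 = 453101/47268 + 29375/15927 = 2868345709/250945812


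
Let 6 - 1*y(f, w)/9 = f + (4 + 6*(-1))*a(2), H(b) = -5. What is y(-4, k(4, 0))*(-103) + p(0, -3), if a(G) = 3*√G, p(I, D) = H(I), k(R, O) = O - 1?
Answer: -9275 - 5562*√2 ≈ -17141.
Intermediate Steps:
k(R, O) = -1 + O
p(I, D) = -5
y(f, w) = 54 - 9*f + 54*√2 (y(f, w) = 54 - 9*(f + (4 + 6*(-1))*(3*√2)) = 54 - 9*(f + (4 - 6)*(3*√2)) = 54 - 9*(f - 6*√2) = 54 + (-9*f + 54*√2) = 54 - 9*f + 54*√2)
y(-4, k(4, 0))*(-103) + p(0, -3) = (54 - 9*(-4) + 54*√2)*(-103) - 5 = (54 + 36 + 54*√2)*(-103) - 5 = (90 + 54*√2)*(-103) - 5 = (-9270 - 5562*√2) - 5 = -9275 - 5562*√2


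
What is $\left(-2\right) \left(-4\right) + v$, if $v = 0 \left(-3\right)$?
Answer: $8$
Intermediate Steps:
$v = 0$
$\left(-2\right) \left(-4\right) + v = \left(-2\right) \left(-4\right) + 0 = 8 + 0 = 8$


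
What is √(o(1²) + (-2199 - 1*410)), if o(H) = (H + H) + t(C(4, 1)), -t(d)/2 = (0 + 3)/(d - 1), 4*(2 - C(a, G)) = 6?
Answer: I*√2595 ≈ 50.941*I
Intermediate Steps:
C(a, G) = ½ (C(a, G) = 2 - ¼*6 = 2 - 3/2 = ½)
t(d) = -6/(-1 + d) (t(d) = -2*(0 + 3)/(d - 1) = -6/(-1 + d))
o(H) = 12 + 2*H (o(H) = (H + H) - 6/(-1 + ½) = 2*H - 6/(-½) = 2*H - 6*(-2) = 2*H + 12 = 12 + 2*H)
√(o(1²) + (-2199 - 1*410)) = √((12 + 2*1²) + (-2199 - 1*410)) = √((12 + 2*1) + (-2199 - 410)) = √((12 + 2) - 2609) = √(14 - 2609) = √(-2595) = I*√2595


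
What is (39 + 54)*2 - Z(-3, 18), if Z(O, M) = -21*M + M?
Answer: 546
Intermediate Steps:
Z(O, M) = -20*M
(39 + 54)*2 - Z(-3, 18) = (39 + 54)*2 - (-20)*18 = 93*2 - 1*(-360) = 186 + 360 = 546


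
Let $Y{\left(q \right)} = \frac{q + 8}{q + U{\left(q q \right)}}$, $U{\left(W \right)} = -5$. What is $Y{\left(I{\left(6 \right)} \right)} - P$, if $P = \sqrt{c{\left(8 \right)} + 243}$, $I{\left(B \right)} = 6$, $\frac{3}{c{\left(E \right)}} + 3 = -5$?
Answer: $14 - \frac{\sqrt{3882}}{4} \approx -1.5764$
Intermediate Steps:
$c{\left(E \right)} = - \frac{3}{8}$ ($c{\left(E \right)} = \frac{3}{-3 - 5} = \frac{3}{-8} = 3 \left(- \frac{1}{8}\right) = - \frac{3}{8}$)
$Y{\left(q \right)} = \frac{8 + q}{-5 + q}$ ($Y{\left(q \right)} = \frac{q + 8}{q - 5} = \frac{8 + q}{-5 + q}$)
$P = \frac{\sqrt{3882}}{4}$ ($P = \sqrt{- \frac{3}{8} + 243} = \sqrt{\frac{1941}{8}} = \frac{\sqrt{3882}}{4} \approx 15.576$)
$Y{\left(I{\left(6 \right)} \right)} - P = \frac{8 + 6}{-5 + 6} - \frac{\sqrt{3882}}{4} = 1^{-1} \cdot 14 - \frac{\sqrt{3882}}{4} = 1 \cdot 14 - \frac{\sqrt{3882}}{4} = 14 - \frac{\sqrt{3882}}{4}$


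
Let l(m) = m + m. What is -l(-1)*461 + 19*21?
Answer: 1321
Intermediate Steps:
l(m) = 2*m
-l(-1)*461 + 19*21 = -2*(-1)*461 + 19*21 = -1*(-2)*461 + 399 = 2*461 + 399 = 922 + 399 = 1321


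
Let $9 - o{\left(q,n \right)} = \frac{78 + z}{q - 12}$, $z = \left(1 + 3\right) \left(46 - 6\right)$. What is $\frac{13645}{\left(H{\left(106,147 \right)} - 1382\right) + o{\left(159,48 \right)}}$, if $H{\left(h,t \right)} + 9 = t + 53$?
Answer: $- \frac{286545}{24856} \approx -11.528$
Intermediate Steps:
$H{\left(h,t \right)} = 44 + t$ ($H{\left(h,t \right)} = -9 + \left(t + 53\right) = -9 + \left(53 + t\right) = 44 + t$)
$z = 160$ ($z = 4 \cdot 40 = 160$)
$o{\left(q,n \right)} = 9 - \frac{238}{-12 + q}$ ($o{\left(q,n \right)} = 9 - \frac{78 + 160}{q - 12} = 9 - \frac{238}{-12 + q}$)
$\frac{13645}{\left(H{\left(106,147 \right)} - 1382\right) + o{\left(159,48 \right)}} = \frac{13645}{\left(\left(44 + 147\right) - 1382\right) + \frac{-346 + 9 \cdot 159}{-12 + 159}} = \frac{13645}{\left(191 - 1382\right) + \frac{-346 + 1431}{147}} = \frac{13645}{-1191 + \frac{1}{147} \cdot 1085} = \frac{13645}{-1191 + \frac{155}{21}} = \frac{13645}{- \frac{24856}{21}} = 13645 \left(- \frac{21}{24856}\right) = - \frac{286545}{24856}$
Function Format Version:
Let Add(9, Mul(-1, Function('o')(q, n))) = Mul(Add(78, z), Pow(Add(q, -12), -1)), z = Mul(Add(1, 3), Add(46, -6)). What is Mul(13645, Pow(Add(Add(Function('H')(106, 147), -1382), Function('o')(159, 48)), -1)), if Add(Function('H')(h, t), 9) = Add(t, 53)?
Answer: Rational(-286545, 24856) ≈ -11.528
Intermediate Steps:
Function('H')(h, t) = Add(44, t) (Function('H')(h, t) = Add(-9, Add(t, 53)) = Add(-9, Add(53, t)) = Add(44, t))
z = 160 (z = Mul(4, 40) = 160)
Function('o')(q, n) = Add(9, Mul(-238, Pow(Add(-12, q), -1))) (Function('o')(q, n) = Add(9, Mul(-1, Mul(Add(78, 160), Pow(Add(q, -12), -1)))) = Add(9, Mul(-1, Mul(238, Pow(Add(-12, q), -1)))) = Add(9, Mul(-238, Pow(Add(-12, q), -1))))
Mul(13645, Pow(Add(Add(Function('H')(106, 147), -1382), Function('o')(159, 48)), -1)) = Mul(13645, Pow(Add(Add(Add(44, 147), -1382), Mul(Pow(Add(-12, 159), -1), Add(-346, Mul(9, 159)))), -1)) = Mul(13645, Pow(Add(Add(191, -1382), Mul(Pow(147, -1), Add(-346, 1431))), -1)) = Mul(13645, Pow(Add(-1191, Mul(Rational(1, 147), 1085)), -1)) = Mul(13645, Pow(Add(-1191, Rational(155, 21)), -1)) = Mul(13645, Pow(Rational(-24856, 21), -1)) = Mul(13645, Rational(-21, 24856)) = Rational(-286545, 24856)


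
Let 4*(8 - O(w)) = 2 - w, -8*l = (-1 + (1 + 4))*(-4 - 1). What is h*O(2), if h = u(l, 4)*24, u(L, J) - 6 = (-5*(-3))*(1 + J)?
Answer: 15552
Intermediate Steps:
l = 5/2 (l = -(-1 + (1 + 4))*(-4 - 1)/8 = -(-1 + 5)*(-5)/8 = -(-5)/2 = -1/8*(-20) = 5/2 ≈ 2.5000)
O(w) = 15/2 + w/4 (O(w) = 8 - (2 - w)/4 = 8 + (-1/2 + w/4) = 15/2 + w/4)
u(L, J) = 21 + 15*J (u(L, J) = 6 + (-5*(-3))*(1 + J) = 6 + 15*(1 + J) = 6 + (15 + 15*J) = 21 + 15*J)
h = 1944 (h = (21 + 15*4)*24 = (21 + 60)*24 = 81*24 = 1944)
h*O(2) = 1944*(15/2 + (1/4)*2) = 1944*(15/2 + 1/2) = 1944*8 = 15552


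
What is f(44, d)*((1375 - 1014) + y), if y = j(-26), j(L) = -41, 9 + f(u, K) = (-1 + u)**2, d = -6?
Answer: 588800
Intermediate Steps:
f(u, K) = -9 + (-1 + u)**2
y = -41
f(44, d)*((1375 - 1014) + y) = (-9 + (-1 + 44)**2)*((1375 - 1014) - 41) = (-9 + 43**2)*(361 - 41) = (-9 + 1849)*320 = 1840*320 = 588800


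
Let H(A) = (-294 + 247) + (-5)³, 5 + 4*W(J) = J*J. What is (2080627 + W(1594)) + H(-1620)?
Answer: 10862651/4 ≈ 2.7157e+6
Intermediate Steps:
W(J) = -5/4 + J²/4 (W(J) = -5/4 + (J*J)/4 = -5/4 + J²/4)
H(A) = -172 (H(A) = -47 - 125 = -172)
(2080627 + W(1594)) + H(-1620) = (2080627 + (-5/4 + (¼)*1594²)) - 172 = (2080627 + (-5/4 + (¼)*2540836)) - 172 = (2080627 + (-5/4 + 635209)) - 172 = (2080627 + 2540831/4) - 172 = 10863339/4 - 172 = 10862651/4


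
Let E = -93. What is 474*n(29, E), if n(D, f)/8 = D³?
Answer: 92483088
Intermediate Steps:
n(D, f) = 8*D³
474*n(29, E) = 474*(8*29³) = 474*(8*24389) = 474*195112 = 92483088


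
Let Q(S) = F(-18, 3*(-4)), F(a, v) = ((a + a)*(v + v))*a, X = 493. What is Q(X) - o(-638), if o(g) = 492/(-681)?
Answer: -3530140/227 ≈ -15551.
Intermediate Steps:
o(g) = -164/227 (o(g) = 492*(-1/681) = -164/227)
F(a, v) = 4*v*a**2 (F(a, v) = ((2*a)*(2*v))*a = (4*a*v)*a = 4*v*a**2)
Q(S) = -15552 (Q(S) = 4*(3*(-4))*(-18)**2 = 4*(-12)*324 = -15552)
Q(X) - o(-638) = -15552 - 1*(-164/227) = -15552 + 164/227 = -3530140/227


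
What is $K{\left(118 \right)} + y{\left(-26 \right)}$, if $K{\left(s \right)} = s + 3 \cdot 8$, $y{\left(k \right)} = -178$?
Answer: $-36$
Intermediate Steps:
$K{\left(s \right)} = 24 + s$ ($K{\left(s \right)} = s + 24 = 24 + s$)
$K{\left(118 \right)} + y{\left(-26 \right)} = \left(24 + 118\right) - 178 = 142 - 178 = -36$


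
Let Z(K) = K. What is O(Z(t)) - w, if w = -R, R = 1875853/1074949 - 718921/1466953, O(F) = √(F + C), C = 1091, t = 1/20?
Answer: 1978984775880/1576899660397 + √109105/10 ≈ 34.286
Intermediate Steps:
t = 1/20 ≈ 0.050000
O(F) = √(1091 + F) (O(F) = √(F + 1091) = √(1091 + F))
R = 1978984775880/1576899660397 (R = 1875853*(1/1074949) - 718921*1/1466953 = 1875853/1074949 - 718921/1466953 = 1978984775880/1576899660397 ≈ 1.2550)
w = -1978984775880/1576899660397 (w = -1*1978984775880/1576899660397 = -1978984775880/1576899660397 ≈ -1.2550)
O(Z(t)) - w = √(1091 + 1/20) - 1*(-1978984775880/1576899660397) = √(21821/20) + 1978984775880/1576899660397 = √109105/10 + 1978984775880/1576899660397 = 1978984775880/1576899660397 + √109105/10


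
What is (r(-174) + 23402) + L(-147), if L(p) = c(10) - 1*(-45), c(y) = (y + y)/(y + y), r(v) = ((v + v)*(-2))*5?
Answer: 26928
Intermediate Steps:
r(v) = -20*v (r(v) = ((2*v)*(-2))*5 = -4*v*5 = -20*v)
c(y) = 1 (c(y) = (2*y)/((2*y)) = (2*y)*(1/(2*y)) = 1)
L(p) = 46 (L(p) = 1 - 1*(-45) = 1 + 45 = 46)
(r(-174) + 23402) + L(-147) = (-20*(-174) + 23402) + 46 = (3480 + 23402) + 46 = 26882 + 46 = 26928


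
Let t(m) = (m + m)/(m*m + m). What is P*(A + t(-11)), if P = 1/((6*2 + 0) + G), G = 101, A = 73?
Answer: 364/565 ≈ 0.64425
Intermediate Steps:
P = 1/113 (P = 1/((6*2 + 0) + 101) = 1/((12 + 0) + 101) = 1/(12 + 101) = 1/113 ≈ 0.0088496)
t(m) = 2*m/(m + m**2) (t(m) = (2*m)/(m**2 + m) = (2*m)/(m + m**2) = 2*m/(m + m**2))
P*(A + t(-11)) = (73 + 2/(1 - 11))/113 = (73 + 2/(-10))/113 = (73 + 2*(-1/10))/113 = (73 - 1/5)/113 = (1/113)*(364/5) = 364/565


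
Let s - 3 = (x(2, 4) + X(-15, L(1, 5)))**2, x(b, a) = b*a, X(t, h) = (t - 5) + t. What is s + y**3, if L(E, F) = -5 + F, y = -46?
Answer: -96604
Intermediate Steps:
X(t, h) = -5 + 2*t (X(t, h) = (-5 + t) + t = -5 + 2*t)
x(b, a) = a*b
s = 732 (s = 3 + (4*2 + (-5 + 2*(-15)))**2 = 3 + (8 + (-5 - 30))**2 = 3 + (8 - 35)**2 = 3 + (-27)**2 = 3 + 729 = 732)
s + y**3 = 732 + (-46)**3 = 732 - 97336 = -96604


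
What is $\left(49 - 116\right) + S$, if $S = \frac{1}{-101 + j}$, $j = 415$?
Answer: $- \frac{21037}{314} \approx -66.997$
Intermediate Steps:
$S = \frac{1}{314}$ ($S = \frac{1}{-101 + 415} = \frac{1}{314} \approx 0.0031847$)
$\left(49 - 116\right) + S = \left(49 - 116\right) + \frac{1}{314} = -67 + \frac{1}{314} = - \frac{21037}{314}$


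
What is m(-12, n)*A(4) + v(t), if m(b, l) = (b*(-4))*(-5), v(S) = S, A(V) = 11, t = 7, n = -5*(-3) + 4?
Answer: -2633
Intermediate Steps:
n = 19 (n = 15 + 4 = 19)
m(b, l) = 20*b (m(b, l) = -4*b*(-5) = 20*b)
m(-12, n)*A(4) + v(t) = (20*(-12))*11 + 7 = -240*11 + 7 = -2640 + 7 = -2633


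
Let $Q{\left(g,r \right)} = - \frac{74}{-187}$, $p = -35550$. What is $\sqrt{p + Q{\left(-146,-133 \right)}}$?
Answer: $\frac{4 i \sqrt{77695882}}{187} \approx 188.55 i$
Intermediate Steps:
$Q{\left(g,r \right)} = \frac{74}{187}$ ($Q{\left(g,r \right)} = \left(-74\right) \left(- \frac{1}{187}\right) = \frac{74}{187}$)
$\sqrt{p + Q{\left(-146,-133 \right)}} = \sqrt{-35550 + \frac{74}{187}} = \sqrt{- \frac{6647776}{187}} = \frac{4 i \sqrt{77695882}}{187}$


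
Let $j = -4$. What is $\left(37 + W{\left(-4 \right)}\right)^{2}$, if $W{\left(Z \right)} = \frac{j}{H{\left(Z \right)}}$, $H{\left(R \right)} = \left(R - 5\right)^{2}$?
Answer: $\frac{8958049}{6561} \approx 1365.3$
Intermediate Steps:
$H{\left(R \right)} = \left(-5 + R\right)^{2}$
$W{\left(Z \right)} = - \frac{4}{\left(-5 + Z\right)^{2}}$
$\left(37 + W{\left(-4 \right)}\right)^{2} = \left(37 - \frac{4}{\left(-5 - 4\right)^{2}}\right)^{2} = \left(37 - \frac{4}{81}\right)^{2} = \left(\frac{2993}{81}\right)^{2} = \frac{8958049}{6561}$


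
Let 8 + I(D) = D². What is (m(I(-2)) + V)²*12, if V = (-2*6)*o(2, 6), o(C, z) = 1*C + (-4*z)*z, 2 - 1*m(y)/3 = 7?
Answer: 34232652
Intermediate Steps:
I(D) = -8 + D²
m(y) = -15 (m(y) = 6 - 3*7 = 6 - 21 = -15)
o(C, z) = C - 4*z²
V = 1704 (V = (-2*6)*(2 - 4*6²) = -12*(2 - 4*36) = -12*(2 - 144) = -12*(-142) = 1704)
(m(I(-2)) + V)²*12 = (-15 + 1704)²*12 = 1689²*12 = 2852721*12 = 34232652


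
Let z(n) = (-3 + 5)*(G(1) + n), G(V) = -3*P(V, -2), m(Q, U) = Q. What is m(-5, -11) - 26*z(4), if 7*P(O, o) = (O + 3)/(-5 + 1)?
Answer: -1647/7 ≈ -235.29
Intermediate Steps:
P(O, o) = -3/28 - O/28 (P(O, o) = ((O + 3)/(-5 + 1))/7 = ((3 + O)/(-4))/7 = ((3 + O)*(-1/4))/7 = (-3/4 - O/4)/7 = -3/28 - O/28)
G(V) = 9/28 + 3*V/28 (G(V) = -3*(-3/28 - V/28) = 9/28 + 3*V/28)
z(n) = 6/7 + 2*n (z(n) = (-3 + 5)*((9/28 + (3/28)*1) + n) = 2*((9/28 + 3/28) + n) = 2*(3/7 + n) = 6/7 + 2*n)
m(-5, -11) - 26*z(4) = -5 - 26*(6/7 + 2*4) = -5 - 26*(6/7 + 8) = -5 - 26*62/7 = -5 - 1612/7 = -1647/7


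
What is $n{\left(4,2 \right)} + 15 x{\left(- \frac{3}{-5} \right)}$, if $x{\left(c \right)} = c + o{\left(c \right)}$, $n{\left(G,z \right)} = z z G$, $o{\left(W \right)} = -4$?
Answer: $-35$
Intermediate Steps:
$n{\left(G,z \right)} = G z^{2}$ ($n{\left(G,z \right)} = z G z = G z^{2}$)
$x{\left(c \right)} = -4 + c$ ($x{\left(c \right)} = c - 4 = -4 + c$)
$n{\left(4,2 \right)} + 15 x{\left(- \frac{3}{-5} \right)} = 4 \cdot 2^{2} + 15 \left(-4 - \frac{3}{-5}\right) = 4 \cdot 4 + 15 \left(-4 - - \frac{3}{5}\right) = 16 + 15 \left(-4 + \frac{3}{5}\right) = 16 + 15 \left(- \frac{17}{5}\right) = 16 - 51 = -35$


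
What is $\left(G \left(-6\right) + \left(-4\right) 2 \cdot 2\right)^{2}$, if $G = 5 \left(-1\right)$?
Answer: $196$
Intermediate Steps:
$G = -5$
$\left(G \left(-6\right) + \left(-4\right) 2 \cdot 2\right)^{2} = \left(\left(-5\right) \left(-6\right) + \left(-4\right) 2 \cdot 2\right)^{2} = \left(30 - 16\right)^{2} = 14^{2} = 196$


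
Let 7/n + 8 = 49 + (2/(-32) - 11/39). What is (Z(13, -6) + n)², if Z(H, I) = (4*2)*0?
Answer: 19079424/643586161 ≈ 0.029645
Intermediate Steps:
Z(H, I) = 0 (Z(H, I) = 8*0 = 0)
n = 4368/25369 (n = 7/(-8 + (49 + (2/(-32) - 11/39))) = 7/(-8 + (49 + (2*(-1/32) - 11*1/39))) = 7/(-8 + (49 + (-1/16 - 11/39))) = 7/(-8 + (49 - 215/624)) = 7/(-8 + 30361/624) = 7/(25369/624) = 7*(624/25369) = 4368/25369 ≈ 0.17218)
(Z(13, -6) + n)² = (0 + 4368/25369)² = (4368/25369)² = 19079424/643586161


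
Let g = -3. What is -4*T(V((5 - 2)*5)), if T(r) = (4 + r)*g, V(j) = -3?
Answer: 12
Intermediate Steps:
T(r) = -12 - 3*r (T(r) = (4 + r)*(-3) = -12 - 3*r)
-4*T(V((5 - 2)*5)) = -4*(-12 - 3*(-3)) = -4*(-12 + 9) = -4*(-3) = 12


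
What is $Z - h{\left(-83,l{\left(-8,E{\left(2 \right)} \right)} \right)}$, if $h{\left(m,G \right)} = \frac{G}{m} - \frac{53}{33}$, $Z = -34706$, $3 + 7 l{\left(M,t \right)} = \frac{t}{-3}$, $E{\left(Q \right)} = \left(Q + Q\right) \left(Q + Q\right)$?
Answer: $- \frac{665387620}{19173} \approx -34704.0$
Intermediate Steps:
$E{\left(Q \right)} = 4 Q^{2}$ ($E{\left(Q \right)} = 2 Q 2 Q = 4 Q^{2}$)
$l{\left(M,t \right)} = - \frac{3}{7} - \frac{t}{21}$ ($l{\left(M,t \right)} = - \frac{3}{7} + \frac{t \frac{1}{-3}}{7} = - \frac{3}{7} + \frac{t \left(- \frac{1}{3}\right)}{7} = - \frac{3}{7} + \frac{\left(- \frac{1}{3}\right) t}{7} = - \frac{3}{7} - \frac{t}{21}$)
$h{\left(m,G \right)} = - \frac{53}{33} + \frac{G}{m}$ ($h{\left(m,G \right)} = \frac{G}{m} - \frac{53}{33} = - \frac{53}{33} + \frac{G}{m}$)
$Z - h{\left(-83,l{\left(-8,E{\left(2 \right)} \right)} \right)} = -34706 - \left(- \frac{53}{33} + \frac{- \frac{3}{7} - \frac{4 \cdot 2^{2}}{21}}{-83}\right) = -34706 - \left(- \frac{53}{33} + \left(- \frac{3}{7} - \frac{4 \cdot 4}{21}\right) \left(- \frac{1}{83}\right)\right) = -34706 - \left(- \frac{53}{33} + \left(- \frac{3}{7} - \frac{16}{21}\right) \left(- \frac{1}{83}\right)\right) = -34706 - \left(- \frac{53}{33} - - \frac{25}{1743}\right) = -34706 - \left(- \frac{53}{33} + \frac{25}{1743}\right) = -34706 - - \frac{30518}{19173} = -34706 + \frac{30518}{19173} = - \frac{665387620}{19173}$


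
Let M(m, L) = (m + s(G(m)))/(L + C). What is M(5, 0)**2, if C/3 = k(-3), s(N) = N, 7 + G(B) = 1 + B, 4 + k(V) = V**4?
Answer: 16/53361 ≈ 0.00029984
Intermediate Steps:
k(V) = -4 + V**4
G(B) = -6 + B (G(B) = -7 + (1 + B) = -6 + B)
C = 231 (C = 3*(-4 + (-3)**4) = 3*(-4 + 81) = 3*77 = 231)
M(m, L) = (-6 + 2*m)/(231 + L) (M(m, L) = (m + (-6 + m))/(L + 231) = (-6 + 2*m)/(231 + L))
M(5, 0)**2 = (2*(-3 + 5)/(231 + 0))**2 = (2*2/231)**2 = (2*(1/231)*2)**2 = (4/231)**2 = 16/53361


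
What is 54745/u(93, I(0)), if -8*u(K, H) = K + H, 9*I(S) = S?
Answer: -437960/93 ≈ -4709.3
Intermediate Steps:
I(S) = S/9
u(K, H) = -H/8 - K/8 (u(K, H) = -(K + H)/8 = -(H + K)/8 = -H/8 - K/8)
54745/u(93, I(0)) = 54745/(-0/72 - ⅛*93) = 54745/(-⅛*0 - 93/8) = 54745/(0 - 93/8) = 54745/(-93/8) = 54745*(-8/93) = -437960/93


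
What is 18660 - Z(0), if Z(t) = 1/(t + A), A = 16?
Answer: 298559/16 ≈ 18660.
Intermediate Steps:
Z(t) = 1/(16 + t) (Z(t) = 1/(t + 16) = 1/(16 + t))
18660 - Z(0) = 18660 - 1/(16 + 0) = 18660 - 1/16 = 298559/16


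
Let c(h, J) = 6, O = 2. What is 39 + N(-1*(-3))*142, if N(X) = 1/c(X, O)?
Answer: 188/3 ≈ 62.667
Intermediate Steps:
N(X) = ⅙ (N(X) = 1/6 = ⅙)
39 + N(-1*(-3))*142 = 39 + (⅙)*142 = 39 + 71/3 = 188/3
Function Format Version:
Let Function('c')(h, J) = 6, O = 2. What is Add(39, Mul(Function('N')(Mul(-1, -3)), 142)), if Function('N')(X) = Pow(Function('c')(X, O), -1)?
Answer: Rational(188, 3) ≈ 62.667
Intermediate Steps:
Function('N')(X) = Rational(1, 6) (Function('N')(X) = Pow(6, -1) = Rational(1, 6))
Add(39, Mul(Function('N')(Mul(-1, -3)), 142)) = Add(39, Mul(Rational(1, 6), 142)) = Add(39, Rational(71, 3)) = Rational(188, 3)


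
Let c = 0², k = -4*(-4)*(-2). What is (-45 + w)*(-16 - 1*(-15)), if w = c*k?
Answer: 45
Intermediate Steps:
k = -32 (k = 16*(-2) = -32)
c = 0
w = 0 (w = 0*(-32) = 0)
(-45 + w)*(-16 - 1*(-15)) = (-45 + 0)*(-16 - 1*(-15)) = -45*(-16 + 15) = -45*(-1) = 45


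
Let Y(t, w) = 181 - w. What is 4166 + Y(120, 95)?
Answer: 4252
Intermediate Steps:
4166 + Y(120, 95) = 4166 + (181 - 1*95) = 4166 + (181 - 95) = 4166 + 86 = 4252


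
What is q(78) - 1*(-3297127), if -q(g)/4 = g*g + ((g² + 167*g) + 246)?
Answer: 3195367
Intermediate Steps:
q(g) = -984 - 668*g - 8*g² (q(g) = -4*(g*g + ((g² + 167*g) + 246)) = -4*(g² + (246 + g² + 167*g)) = -4*(246 + 2*g² + 167*g) = -984 - 668*g - 8*g²)
q(78) - 1*(-3297127) = (-984 - 668*78 - 8*78²) - 1*(-3297127) = (-984 - 52104 - 8*6084) + 3297127 = (-984 - 52104 - 48672) + 3297127 = -101760 + 3297127 = 3195367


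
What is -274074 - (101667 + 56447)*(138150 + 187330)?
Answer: -51463218794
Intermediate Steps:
-274074 - (101667 + 56447)*(138150 + 187330) = -274074 - 158114*325480 = -274074 - 1*51462944720 = -274074 - 51462944720 = -51463218794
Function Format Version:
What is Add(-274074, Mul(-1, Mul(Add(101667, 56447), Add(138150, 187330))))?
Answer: -51463218794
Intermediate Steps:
Add(-274074, Mul(-1, Mul(Add(101667, 56447), Add(138150, 187330)))) = Add(-274074, Mul(-1, Mul(158114, 325480))) = Add(-274074, Mul(-1, 51462944720)) = Add(-274074, -51462944720) = -51463218794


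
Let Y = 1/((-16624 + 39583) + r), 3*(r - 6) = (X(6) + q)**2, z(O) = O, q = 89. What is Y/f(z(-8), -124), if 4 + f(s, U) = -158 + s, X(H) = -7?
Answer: -3/12855230 ≈ -2.3337e-7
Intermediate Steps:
r = 6742/3 (r = 6 + (-7 + 89)**2/3 = 6 + (1/3)*82**2 = 6 + (1/3)*6724 = 6 + 6724/3 = 6742/3 ≈ 2247.3)
Y = 3/75619 (Y = 1/((-16624 + 39583) + 6742/3) = 1/(22959 + 6742/3) = 1/(75619/3) = 3/75619 ≈ 3.9673e-5)
f(s, U) = -162 + s (f(s, U) = -4 + (-158 + s) = -162 + s)
Y/f(z(-8), -124) = 3/(75619*(-162 - 8)) = (3/75619)/(-170) = (3/75619)*(-1/170) = -3/12855230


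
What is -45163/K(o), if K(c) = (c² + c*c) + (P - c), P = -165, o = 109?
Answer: -45163/23488 ≈ -1.9228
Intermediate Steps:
K(c) = -165 - c + 2*c² (K(c) = (c² + c*c) + (-165 - c) = (c² + c²) + (-165 - c) = 2*c² + (-165 - c) = -165 - c + 2*c²)
-45163/K(o) = -45163/(-165 - 1*109 + 2*109²) = -45163/(-165 - 109 + 2*11881) = -45163/(-165 - 109 + 23762) = -45163/23488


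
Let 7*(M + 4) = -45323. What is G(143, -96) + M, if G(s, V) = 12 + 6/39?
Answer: -588457/91 ≈ -6466.6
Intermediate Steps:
G(s, V) = 158/13 (G(s, V) = 12 + 6*(1/39) = 12 + 2/13 = 158/13)
M = -45351/7 (M = -4 + (⅐)*(-45323) = -4 - 45323/7 = -45351/7 ≈ -6478.7)
G(143, -96) + M = 158/13 - 45351/7 = -588457/91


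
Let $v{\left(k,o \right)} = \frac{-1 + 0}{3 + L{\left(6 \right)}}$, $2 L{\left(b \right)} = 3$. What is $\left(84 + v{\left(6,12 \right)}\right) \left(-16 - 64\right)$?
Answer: $- \frac{60320}{9} \approx -6702.2$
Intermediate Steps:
$L{\left(b \right)} = \frac{3}{2}$ ($L{\left(b \right)} = \frac{1}{2} \cdot 3 = \frac{3}{2}$)
$v{\left(k,o \right)} = - \frac{2}{9}$ ($v{\left(k,o \right)} = \frac{-1 + 0}{3 + \frac{3}{2}} = - \frac{1}{\frac{9}{2}} = \left(-1\right) \frac{2}{9} = - \frac{2}{9}$)
$\left(84 + v{\left(6,12 \right)}\right) \left(-16 - 64\right) = \left(84 - \frac{2}{9}\right) \left(-16 - 64\right) = \frac{754}{9} \left(-80\right) = - \frac{60320}{9}$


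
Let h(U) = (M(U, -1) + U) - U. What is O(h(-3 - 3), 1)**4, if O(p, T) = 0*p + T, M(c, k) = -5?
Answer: 1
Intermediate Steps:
h(U) = -5 (h(U) = (-5 + U) - U = -5)
O(p, T) = T (O(p, T) = 0 + T = T)
O(h(-3 - 3), 1)**4 = 1**4 = 1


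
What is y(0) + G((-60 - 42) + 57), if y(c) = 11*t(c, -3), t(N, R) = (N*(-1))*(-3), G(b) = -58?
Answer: -58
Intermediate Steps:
t(N, R) = 3*N (t(N, R) = -N*(-3) = 3*N)
y(c) = 33*c (y(c) = 11*(3*c) = 33*c)
y(0) + G((-60 - 42) + 57) = 33*0 - 58 = 0 - 58 = -58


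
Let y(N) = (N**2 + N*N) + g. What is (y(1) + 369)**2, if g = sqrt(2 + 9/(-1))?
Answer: (371 + I*sqrt(7))**2 ≈ 1.3763e+5 + 1963.0*I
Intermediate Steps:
g = I*sqrt(7) (g = sqrt(2 + 9*(-1)) = sqrt(2 - 9) = sqrt(-7) = I*sqrt(7) ≈ 2.6458*I)
y(N) = 2*N**2 + I*sqrt(7) (y(N) = (N**2 + N*N) + I*sqrt(7) = (N**2 + N**2) + I*sqrt(7) = 2*N**2 + I*sqrt(7))
(y(1) + 369)**2 = ((2*1**2 + I*sqrt(7)) + 369)**2 = ((2*1 + I*sqrt(7)) + 369)**2 = ((2 + I*sqrt(7)) + 369)**2 = (371 + I*sqrt(7))**2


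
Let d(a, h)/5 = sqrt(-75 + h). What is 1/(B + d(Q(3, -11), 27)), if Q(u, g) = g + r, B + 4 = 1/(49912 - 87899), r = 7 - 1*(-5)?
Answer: -5772086663/1754703101401 - 28860243380*I*sqrt(3)/1754703101401 ≈ -0.0032895 - 0.028488*I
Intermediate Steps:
r = 12 (r = 7 + 5 = 12)
B = -151949/37987 (B = -4 + 1/(49912 - 87899) = -4 + 1/(-37987) = -4 - 1/37987 = -151949/37987 ≈ -4.0000)
Q(u, g) = 12 + g (Q(u, g) = g + 12 = 12 + g)
d(a, h) = 5*sqrt(-75 + h)
1/(B + d(Q(3, -11), 27)) = 1/(-151949/37987 + 5*sqrt(-75 + 27)) = 1/(-151949/37987 + 5*sqrt(-48)) = 1/(-151949/37987 + 5*(4*I*sqrt(3))) = 1/(-151949/37987 + 20*I*sqrt(3))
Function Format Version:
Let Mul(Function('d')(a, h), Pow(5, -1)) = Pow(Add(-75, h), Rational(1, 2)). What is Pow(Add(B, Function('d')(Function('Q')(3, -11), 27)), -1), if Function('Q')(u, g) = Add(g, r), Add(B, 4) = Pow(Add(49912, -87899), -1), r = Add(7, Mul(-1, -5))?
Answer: Add(Rational(-5772086663, 1754703101401), Mul(Rational(-28860243380, 1754703101401), I, Pow(3, Rational(1, 2)))) ≈ Add(-0.0032895, Mul(-0.028488, I))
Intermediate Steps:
r = 12 (r = Add(7, 5) = 12)
B = Rational(-151949, 37987) (B = Add(-4, Pow(Add(49912, -87899), -1)) = Add(-4, Pow(-37987, -1)) = Add(-4, Rational(-1, 37987)) = Rational(-151949, 37987) ≈ -4.0000)
Function('Q')(u, g) = Add(12, g) (Function('Q')(u, g) = Add(g, 12) = Add(12, g))
Function('d')(a, h) = Mul(5, Pow(Add(-75, h), Rational(1, 2)))
Pow(Add(B, Function('d')(Function('Q')(3, -11), 27)), -1) = Pow(Add(Rational(-151949, 37987), Mul(5, Pow(Add(-75, 27), Rational(1, 2)))), -1) = Pow(Add(Rational(-151949, 37987), Mul(5, Pow(-48, Rational(1, 2)))), -1) = Pow(Add(Rational(-151949, 37987), Mul(5, Mul(4, I, Pow(3, Rational(1, 2))))), -1) = Pow(Add(Rational(-151949, 37987), Mul(20, I, Pow(3, Rational(1, 2)))), -1)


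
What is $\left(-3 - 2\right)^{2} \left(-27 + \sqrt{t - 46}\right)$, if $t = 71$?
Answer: $-550$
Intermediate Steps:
$\left(-3 - 2\right)^{2} \left(-27 + \sqrt{t - 46}\right) = \left(-3 - 2\right)^{2} \left(-27 + \sqrt{71 - 46}\right) = \left(-5\right)^{2} \left(-27 + \sqrt{25}\right) = 25 \left(-27 + 5\right) = 25 \left(-22\right) = -550$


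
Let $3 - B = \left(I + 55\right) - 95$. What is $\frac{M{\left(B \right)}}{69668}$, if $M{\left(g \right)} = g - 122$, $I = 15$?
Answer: $- \frac{47}{34834} \approx -0.0013493$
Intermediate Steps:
$B = 28$ ($B = 3 - \left(\left(15 + 55\right) - 95\right) = 3 - \left(70 - 95\right) = 3 - -25 = 3 + 25 = 28$)
$M{\left(g \right)} = -122 + g$
$\frac{M{\left(B \right)}}{69668} = \frac{-122 + 28}{69668} = \left(-94\right) \frac{1}{69668} = - \frac{47}{34834}$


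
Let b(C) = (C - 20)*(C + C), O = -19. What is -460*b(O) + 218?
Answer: -681502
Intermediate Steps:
b(C) = 2*C*(-20 + C) (b(C) = (-20 + C)*(2*C) = 2*C*(-20 + C))
-460*b(O) + 218 = -920*(-19)*(-20 - 19) + 218 = -920*(-19)*(-39) + 218 = -460*1482 + 218 = -681720 + 218 = -681502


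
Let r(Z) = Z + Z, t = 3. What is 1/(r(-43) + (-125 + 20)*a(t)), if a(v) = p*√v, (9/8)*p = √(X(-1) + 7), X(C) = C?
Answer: 43/74702 - 70*√2/37351 ≈ -0.0020748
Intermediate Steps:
p = 8*√6/9 (p = 8*√(-1 + 7)/9 = 8*√6/9 ≈ 2.1773)
r(Z) = 2*Z
a(v) = 8*√6*√v/9 (a(v) = (8*√6/9)*√v = 8*√6*√v/9)
1/(r(-43) + (-125 + 20)*a(t)) = 1/(2*(-43) + (-125 + 20)*(8*√6*√3/9)) = 1/(-86 - 280*√2)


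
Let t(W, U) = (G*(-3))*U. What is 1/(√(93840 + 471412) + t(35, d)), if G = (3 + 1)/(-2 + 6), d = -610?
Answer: 915/1391824 - √141313/1391824 ≈ 0.00038732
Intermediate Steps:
G = 1 (G = 4/4 = 4*(¼) = 1)
t(W, U) = -3*U (t(W, U) = (1*(-3))*U = -3*U)
1/(√(93840 + 471412) + t(35, d)) = 1/(√(93840 + 471412) - 3*(-610)) = 1/(√565252 + 1830) = 1/(2*√141313 + 1830) = 1/(1830 + 2*√141313)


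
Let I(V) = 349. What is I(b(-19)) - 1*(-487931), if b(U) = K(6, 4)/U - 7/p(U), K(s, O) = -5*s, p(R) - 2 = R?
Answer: 488280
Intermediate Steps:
p(R) = 2 + R
b(U) = -30/U - 7/(2 + U) (b(U) = (-5*6)/U - 7/(2 + U) = -30/U - 7/(2 + U))
I(b(-19)) - 1*(-487931) = 349 - 1*(-487931) = 349 + 487931 = 488280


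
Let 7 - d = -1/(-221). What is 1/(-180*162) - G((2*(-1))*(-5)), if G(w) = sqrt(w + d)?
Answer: -1/29160 - 2*sqrt(207519)/221 ≈ -4.1226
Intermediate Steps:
d = 1546/221 (d = 7 - (-1)/(-221) = 7 - (-1)*(-1)/221 = 7 - 1*1/221 = 7 - 1/221 = 1546/221 ≈ 6.9955)
G(w) = sqrt(1546/221 + w) (G(w) = sqrt(w + 1546/221) = sqrt(1546/221 + w))
1/(-180*162) - G((2*(-1))*(-5)) = 1/(-180*162) - sqrt(341666 + 48841*((2*(-1))*(-5)))/221 = 1/(-29160) - sqrt(341666 + 48841*(-2*(-5)))/221 = -1/29160 - sqrt(341666 + 48841*10)/221 = -1/29160 - sqrt(341666 + 488410)/221 = -1/29160 - sqrt(830076)/221 = -1/29160 - 2*sqrt(207519)/221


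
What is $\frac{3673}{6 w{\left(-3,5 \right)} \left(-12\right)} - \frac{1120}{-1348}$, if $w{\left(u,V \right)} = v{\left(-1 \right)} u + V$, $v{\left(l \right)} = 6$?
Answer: $\frac{1499881}{315432} \approx 4.755$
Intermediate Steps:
$w{\left(u,V \right)} = V + 6 u$ ($w{\left(u,V \right)} = 6 u + V = V + 6 u$)
$\frac{3673}{6 w{\left(-3,5 \right)} \left(-12\right)} - \frac{1120}{-1348} = \frac{3673}{6 \left(5 + 6 \left(-3\right)\right) \left(-12\right)} - \frac{1120}{-1348} = \frac{3673}{6 \left(5 - 18\right) \left(-12\right)} - - \frac{280}{337} = \frac{3673}{6 \left(-13\right) \left(-12\right)} + \frac{280}{337} = \frac{3673}{\left(-78\right) \left(-12\right)} + \frac{280}{337} = \frac{3673}{936} + \frac{280}{337} = \frac{1499881}{315432}$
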